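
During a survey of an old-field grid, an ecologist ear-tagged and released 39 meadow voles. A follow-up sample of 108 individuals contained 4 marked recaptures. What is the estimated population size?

N = 1053

N = (39 × 108) / 4 = 4212 / 4 = 1053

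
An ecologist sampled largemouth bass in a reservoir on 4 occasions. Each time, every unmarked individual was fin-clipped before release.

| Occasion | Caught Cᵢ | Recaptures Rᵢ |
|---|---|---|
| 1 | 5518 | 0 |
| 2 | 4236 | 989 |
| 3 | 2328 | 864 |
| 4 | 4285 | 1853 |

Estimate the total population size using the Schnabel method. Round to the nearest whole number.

N ≈ 23,640

Marked at large before each occasion: Mᵢ = Σⱼ<ᵢ (Cⱼ − Rⱼ) → M1=0, M2=5518, M3=8765, M4=10229
Σ MᵢCᵢ = 0·5518 + 5518·4236 + 8765·2328 + 10229·4285 = 0 + 23374248 + 20404920 + 43831265 = 87610433
Σ Rᵢ = 0 + 989 + 864 + 1853 = 3706
N̂ = 87610433 / 3706 ≈ 23640.2 → 23640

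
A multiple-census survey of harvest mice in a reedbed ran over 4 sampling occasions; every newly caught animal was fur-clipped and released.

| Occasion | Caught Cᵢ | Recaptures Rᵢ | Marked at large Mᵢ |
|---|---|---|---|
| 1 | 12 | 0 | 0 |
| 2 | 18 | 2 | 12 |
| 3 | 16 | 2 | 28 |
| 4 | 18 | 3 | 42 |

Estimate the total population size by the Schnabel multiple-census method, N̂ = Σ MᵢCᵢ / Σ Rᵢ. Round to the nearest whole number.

N ≈ 203

Σ MᵢCᵢ = 0·12 + 12·18 + 28·16 + 42·18 = 0 + 216 + 448 + 756 = 1420
Σ Rᵢ = 0 + 2 + 2 + 3 = 7
N̂ = 1420 / 7 ≈ 202.9 → 203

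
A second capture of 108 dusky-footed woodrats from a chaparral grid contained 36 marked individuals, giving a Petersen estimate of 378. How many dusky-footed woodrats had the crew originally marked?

From N = M·C/R: M = N·R / C = 378·36 / 108 = 13608 / 108 = 126.

M = 126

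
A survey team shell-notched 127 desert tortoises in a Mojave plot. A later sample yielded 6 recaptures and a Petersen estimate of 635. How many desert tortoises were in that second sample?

C = 30

From N = M·C/R: C = N·R / M = 635·6 / 127 = 3810 / 127 = 30.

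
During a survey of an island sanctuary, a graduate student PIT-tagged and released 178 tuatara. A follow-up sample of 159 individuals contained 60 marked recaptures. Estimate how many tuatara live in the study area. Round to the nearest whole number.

If marked individuals mix randomly, R/C ≈ M/N, giving N ≈ M·C/R.
N = (178 × 159) / 60 = 28302 / 60 ≈ 471.7 → 472

N ≈ 472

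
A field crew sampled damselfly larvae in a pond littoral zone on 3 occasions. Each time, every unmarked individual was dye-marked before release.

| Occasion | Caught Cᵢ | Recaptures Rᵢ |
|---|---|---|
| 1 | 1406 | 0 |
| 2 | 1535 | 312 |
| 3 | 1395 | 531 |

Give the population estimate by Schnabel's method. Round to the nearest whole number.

Marked at large before each occasion: Mᵢ = Σⱼ<ᵢ (Cⱼ − Rⱼ) → M1=0, M2=1406, M3=2629
Σ MᵢCᵢ = 0·1406 + 1406·1535 + 2629·1395 = 0 + 2158210 + 3667455 = 5825665
Σ Rᵢ = 0 + 312 + 531 = 843
N̂ = 5825665 / 843 ≈ 6910.6 → 6911

N ≈ 6911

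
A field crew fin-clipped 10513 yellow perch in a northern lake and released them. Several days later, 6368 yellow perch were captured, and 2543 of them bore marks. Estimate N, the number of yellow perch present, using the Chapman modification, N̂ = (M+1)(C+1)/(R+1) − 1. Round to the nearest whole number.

N ≈ 26,321

N̂ = (10513+1)(6368+1)/(2543+1) − 1 = 10514·6369/2544 − 1
= 66963666/2544 − 1 ≈ 26322.2 − 1 ≈ 26321.2 → 26321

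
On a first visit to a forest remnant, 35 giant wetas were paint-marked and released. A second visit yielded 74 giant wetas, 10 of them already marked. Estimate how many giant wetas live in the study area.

N = 259

N = (35 × 74) / 10 = 2590 / 10 = 259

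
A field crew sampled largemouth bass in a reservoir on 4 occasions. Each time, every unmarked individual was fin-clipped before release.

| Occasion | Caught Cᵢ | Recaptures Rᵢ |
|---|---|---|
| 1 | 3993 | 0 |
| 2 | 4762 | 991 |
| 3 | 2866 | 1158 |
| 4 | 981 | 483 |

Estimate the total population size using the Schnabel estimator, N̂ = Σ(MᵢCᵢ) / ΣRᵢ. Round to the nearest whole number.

Marked at large before each occasion: Mᵢ = Σⱼ<ᵢ (Cⱼ − Rⱼ) → M1=0, M2=3993, M3=7764, M4=9472
Σ MᵢCᵢ = 0·3993 + 3993·4762 + 7764·2866 + 9472·981 = 0 + 19014666 + 22251624 + 9292032 = 50558322
Σ Rᵢ = 0 + 991 + 1158 + 483 = 2632
N̂ = 50558322 / 2632 ≈ 19209.1 → 19209

N ≈ 19,209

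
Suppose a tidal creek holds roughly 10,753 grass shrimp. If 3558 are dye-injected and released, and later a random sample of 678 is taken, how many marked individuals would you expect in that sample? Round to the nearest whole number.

Expected recaptures E[R] = M·C / N.
E[R] = 3558 × 678 / 10753 = 2412324 / 10753 ≈ 224.3 → 224

expected recaptures ≈ 224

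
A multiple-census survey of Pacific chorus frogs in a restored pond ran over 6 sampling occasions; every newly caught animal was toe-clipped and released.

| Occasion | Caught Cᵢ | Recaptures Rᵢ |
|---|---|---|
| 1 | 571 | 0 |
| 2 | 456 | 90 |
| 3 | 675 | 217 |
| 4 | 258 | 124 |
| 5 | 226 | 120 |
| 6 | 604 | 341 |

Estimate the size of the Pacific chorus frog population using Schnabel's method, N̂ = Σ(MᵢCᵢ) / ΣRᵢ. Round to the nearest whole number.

Marked at large before each occasion: Mᵢ = Σⱼ<ᵢ (Cⱼ − Rⱼ) → M1=0, M2=571, M3=937, M4=1395, M5=1529, M6=1635
Σ MᵢCᵢ = 0·571 + 571·456 + 937·675 + 1395·258 + 1529·226 + 1635·604 = 0 + 260376 + 632475 + 359910 + 345554 + 987540 = 2585855
Σ Rᵢ = 0 + 90 + 217 + 124 + 120 + 341 = 892
N̂ = 2585855 / 892 ≈ 2898.9 → 2899

N ≈ 2899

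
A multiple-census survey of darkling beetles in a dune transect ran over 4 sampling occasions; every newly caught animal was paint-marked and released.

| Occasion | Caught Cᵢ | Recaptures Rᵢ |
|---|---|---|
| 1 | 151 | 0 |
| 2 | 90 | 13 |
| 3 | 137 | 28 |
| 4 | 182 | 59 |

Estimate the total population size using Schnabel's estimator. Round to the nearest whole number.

N ≈ 1062

Marked at large before each occasion: Mᵢ = Σⱼ<ᵢ (Cⱼ − Rⱼ) → M1=0, M2=151, M3=228, M4=337
Σ MᵢCᵢ = 0·151 + 151·90 + 228·137 + 337·182 = 0 + 13590 + 31236 + 61334 = 106160
Σ Rᵢ = 0 + 13 + 28 + 59 = 100
N̂ = 106160 / 100 ≈ 1061.6 → 1062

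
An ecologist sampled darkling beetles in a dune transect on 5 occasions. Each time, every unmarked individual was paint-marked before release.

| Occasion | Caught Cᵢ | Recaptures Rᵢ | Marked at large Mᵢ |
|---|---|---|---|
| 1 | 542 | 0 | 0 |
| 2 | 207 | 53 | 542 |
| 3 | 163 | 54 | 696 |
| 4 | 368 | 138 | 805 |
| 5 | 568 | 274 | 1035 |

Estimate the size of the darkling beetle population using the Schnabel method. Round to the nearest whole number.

N ≈ 2138

Σ MᵢCᵢ = 0·542 + 542·207 + 696·163 + 805·368 + 1035·568 = 0 + 112194 + 113448 + 296240 + 587880 = 1109762
Σ Rᵢ = 0 + 53 + 54 + 138 + 274 = 519
N̂ = 1109762 / 519 ≈ 2138.3 → 2138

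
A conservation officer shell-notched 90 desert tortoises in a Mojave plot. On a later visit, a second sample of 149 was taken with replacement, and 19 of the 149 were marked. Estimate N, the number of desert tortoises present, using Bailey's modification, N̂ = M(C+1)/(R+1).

N = 675

N̂ = 90·(149+1)/(19+1) = 90·150/20 = 13500/20 = 675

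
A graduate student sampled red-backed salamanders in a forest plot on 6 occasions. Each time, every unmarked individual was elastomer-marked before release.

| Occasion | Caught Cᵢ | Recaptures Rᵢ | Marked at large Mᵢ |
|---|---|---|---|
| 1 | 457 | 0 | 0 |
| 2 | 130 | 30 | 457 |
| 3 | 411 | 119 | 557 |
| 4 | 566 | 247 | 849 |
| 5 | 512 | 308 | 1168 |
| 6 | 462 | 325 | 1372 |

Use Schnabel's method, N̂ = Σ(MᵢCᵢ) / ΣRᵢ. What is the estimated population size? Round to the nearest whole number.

Σ MᵢCᵢ = 0·457 + 457·130 + 557·411 + 849·566 + 1168·512 + 1372·462 = 0 + 59410 + 228927 + 480534 + 598016 + 633864 = 2000751
Σ Rᵢ = 0 + 30 + 119 + 247 + 308 + 325 = 1029
N̂ = 2000751 / 1029 ≈ 1944.4 → 1944

N ≈ 1944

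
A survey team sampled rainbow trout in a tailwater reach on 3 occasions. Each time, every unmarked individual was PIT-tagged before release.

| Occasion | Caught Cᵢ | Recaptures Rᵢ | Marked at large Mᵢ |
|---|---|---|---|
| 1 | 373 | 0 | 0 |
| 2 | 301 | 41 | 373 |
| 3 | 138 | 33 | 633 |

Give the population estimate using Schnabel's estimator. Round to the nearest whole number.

N ≈ 2698

Σ MᵢCᵢ = 0·373 + 373·301 + 633·138 = 0 + 112273 + 87354 = 199627
Σ Rᵢ = 0 + 41 + 33 = 74
N̂ = 199627 / 74 ≈ 2697.7 → 2698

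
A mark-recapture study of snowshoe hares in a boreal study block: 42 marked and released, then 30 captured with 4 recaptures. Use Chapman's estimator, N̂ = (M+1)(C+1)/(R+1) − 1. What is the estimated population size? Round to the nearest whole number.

N ≈ 266

N̂ = (42+1)(30+1)/(4+1) − 1 = 43·31/5 − 1
= 1333/5 − 1 ≈ 266.6 − 1 ≈ 265.6 → 266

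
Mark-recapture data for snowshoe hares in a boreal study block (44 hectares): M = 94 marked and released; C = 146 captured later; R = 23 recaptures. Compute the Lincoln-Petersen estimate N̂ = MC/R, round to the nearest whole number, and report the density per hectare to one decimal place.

density ≈ 13.6 snowshoe hares per hectare

N̂ = 94·146/23 = 13724/23 ≈ 596.7 → 597
Density = N̂ / area = 597 / 44 ≈ 13.57 → 13.6 per hectare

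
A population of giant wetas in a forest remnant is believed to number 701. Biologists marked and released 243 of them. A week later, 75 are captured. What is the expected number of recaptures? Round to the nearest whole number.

Expected recaptures E[R] = M·C / N.
E[R] = 243 × 75 / 701 = 18225 / 701 ≈ 26.0 → 26

expected recaptures ≈ 26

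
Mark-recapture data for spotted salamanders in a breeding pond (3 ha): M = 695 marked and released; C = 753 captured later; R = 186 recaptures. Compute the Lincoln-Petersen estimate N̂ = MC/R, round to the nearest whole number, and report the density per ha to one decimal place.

density ≈ 938.0 spotted salamanders per ha

N̂ = 695·753/186 = 523335/186 ≈ 2813.6 → 2814
Density = N̂ / area = 2814 / 3 = 938.0 per ha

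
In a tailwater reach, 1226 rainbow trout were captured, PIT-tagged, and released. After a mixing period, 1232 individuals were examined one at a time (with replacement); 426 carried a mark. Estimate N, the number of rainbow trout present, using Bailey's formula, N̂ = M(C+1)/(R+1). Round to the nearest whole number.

N̂ = 1226·(1232+1)/(426+1) = 1226·1233/427 = 1511658/427 ≈ 3540.2 → 3540

N ≈ 3540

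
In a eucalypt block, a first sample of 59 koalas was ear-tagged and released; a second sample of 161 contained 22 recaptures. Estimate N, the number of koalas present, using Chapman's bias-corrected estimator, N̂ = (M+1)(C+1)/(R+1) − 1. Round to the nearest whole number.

N̂ = (59+1)(161+1)/(22+1) − 1 = 60·162/23 − 1
= 9720/23 − 1 ≈ 422.6 − 1 ≈ 421.6 → 422

N ≈ 422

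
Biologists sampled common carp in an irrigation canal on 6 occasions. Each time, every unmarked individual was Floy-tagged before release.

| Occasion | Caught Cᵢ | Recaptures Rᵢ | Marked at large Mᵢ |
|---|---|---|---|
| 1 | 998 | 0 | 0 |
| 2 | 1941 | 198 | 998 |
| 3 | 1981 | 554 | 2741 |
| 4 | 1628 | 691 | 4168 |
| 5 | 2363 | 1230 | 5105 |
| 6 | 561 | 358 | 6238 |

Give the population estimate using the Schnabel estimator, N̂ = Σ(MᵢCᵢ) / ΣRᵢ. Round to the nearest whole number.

N ≈ 9804

Σ MᵢCᵢ = 0·998 + 998·1941 + 2741·1981 + 4168·1628 + 5105·2363 + 6238·561 = 0 + 1937118 + 5429921 + 6785504 + 12063115 + 3499518 = 29715176
Σ Rᵢ = 0 + 198 + 554 + 691 + 1230 + 358 = 3031
N̂ = 29715176 / 3031 ≈ 9803.8 → 9804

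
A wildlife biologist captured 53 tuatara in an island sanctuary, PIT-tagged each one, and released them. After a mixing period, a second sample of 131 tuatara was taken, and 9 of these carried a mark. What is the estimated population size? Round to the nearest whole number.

N = (53 × 131) / 9 = 6943 / 9 ≈ 771.4 → 771

N ≈ 771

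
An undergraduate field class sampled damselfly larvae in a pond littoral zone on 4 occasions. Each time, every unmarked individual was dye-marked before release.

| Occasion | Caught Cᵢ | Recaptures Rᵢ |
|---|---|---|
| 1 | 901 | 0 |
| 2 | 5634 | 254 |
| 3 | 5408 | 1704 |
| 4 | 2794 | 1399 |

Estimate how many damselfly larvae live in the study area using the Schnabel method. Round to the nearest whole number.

Marked at large before each occasion: Mᵢ = Σⱼ<ᵢ (Cⱼ − Rⱼ) → M1=0, M2=901, M3=6281, M4=9985
Σ MᵢCᵢ = 0·901 + 901·5634 + 6281·5408 + 9985·2794 = 0 + 5076234 + 33967648 + 27898090 = 66941972
Σ Rᵢ = 0 + 254 + 1704 + 1399 = 3357
N̂ = 66941972 / 3357 ≈ 19941.0 → 19941

N ≈ 19,941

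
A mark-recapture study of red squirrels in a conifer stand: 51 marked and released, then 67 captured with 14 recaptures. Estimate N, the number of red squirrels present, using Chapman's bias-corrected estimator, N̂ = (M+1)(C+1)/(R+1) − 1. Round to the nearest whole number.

N ≈ 235

N̂ = (51+1)(67+1)/(14+1) − 1 = 52·68/15 − 1
= 3536/15 − 1 ≈ 235.7 − 1 ≈ 234.7 → 235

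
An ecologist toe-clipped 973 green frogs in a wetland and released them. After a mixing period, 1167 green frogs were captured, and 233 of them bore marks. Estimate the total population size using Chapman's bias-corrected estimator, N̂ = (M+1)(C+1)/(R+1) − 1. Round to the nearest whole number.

N ≈ 4861

N̂ = (973+1)(1167+1)/(233+1) − 1 = 974·1168/234 − 1
= 1137632/234 − 1 ≈ 4861.7 − 1 ≈ 4860.7 → 4861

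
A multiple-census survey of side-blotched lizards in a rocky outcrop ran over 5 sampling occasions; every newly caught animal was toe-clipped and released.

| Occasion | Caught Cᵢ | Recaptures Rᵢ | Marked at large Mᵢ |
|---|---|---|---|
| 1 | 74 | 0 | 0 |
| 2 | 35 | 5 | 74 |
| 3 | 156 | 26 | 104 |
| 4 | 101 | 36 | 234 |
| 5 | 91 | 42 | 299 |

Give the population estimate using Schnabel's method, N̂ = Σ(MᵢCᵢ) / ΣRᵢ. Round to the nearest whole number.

Σ MᵢCᵢ = 0·74 + 74·35 + 104·156 + 234·101 + 299·91 = 0 + 2590 + 16224 + 23634 + 27209 = 69657
Σ Rᵢ = 0 + 5 + 26 + 36 + 42 = 109
N̂ = 69657 / 109 ≈ 639.1 → 639

N ≈ 639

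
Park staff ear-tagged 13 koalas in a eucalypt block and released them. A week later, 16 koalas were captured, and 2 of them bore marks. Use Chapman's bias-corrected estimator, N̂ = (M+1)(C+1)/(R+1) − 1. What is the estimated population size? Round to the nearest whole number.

N̂ = (13+1)(16+1)/(2+1) − 1 = 14·17/3 − 1
= 238/3 − 1 ≈ 79.3 − 1 ≈ 78.3 → 78

N ≈ 78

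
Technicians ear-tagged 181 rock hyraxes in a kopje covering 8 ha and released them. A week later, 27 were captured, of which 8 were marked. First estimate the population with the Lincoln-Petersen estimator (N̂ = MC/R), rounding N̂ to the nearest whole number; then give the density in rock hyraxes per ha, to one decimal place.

N̂ = 181·27/8 = 4887/8 ≈ 610.9 → 611
Density = N̂ / area = 611 / 8 ≈ 76.38 → 76.4 per ha

density ≈ 76.4 rock hyraxes per ha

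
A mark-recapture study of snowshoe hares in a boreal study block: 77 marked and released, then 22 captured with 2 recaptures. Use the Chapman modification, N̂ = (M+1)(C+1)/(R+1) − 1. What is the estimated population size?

N = 597

N̂ = (77+1)(22+1)/(2+1) − 1 = 78·23/3 − 1
= 1794/3 − 1 = 598 − 1 = 597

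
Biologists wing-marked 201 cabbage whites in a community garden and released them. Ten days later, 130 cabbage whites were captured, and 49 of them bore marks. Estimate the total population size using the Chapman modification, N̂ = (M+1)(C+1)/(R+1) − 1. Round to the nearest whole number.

N̂ = (201+1)(130+1)/(49+1) − 1 = 202·131/50 − 1
= 26462/50 − 1 ≈ 529.2 − 1 ≈ 528.2 → 528

N ≈ 528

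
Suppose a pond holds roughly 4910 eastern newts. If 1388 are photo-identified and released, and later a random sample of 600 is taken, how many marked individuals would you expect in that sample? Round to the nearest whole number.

expected recaptures ≈ 170

Expected recaptures E[R] = M·C / N.
E[R] = 1388 × 600 / 4910 = 832800 / 4910 ≈ 169.6 → 170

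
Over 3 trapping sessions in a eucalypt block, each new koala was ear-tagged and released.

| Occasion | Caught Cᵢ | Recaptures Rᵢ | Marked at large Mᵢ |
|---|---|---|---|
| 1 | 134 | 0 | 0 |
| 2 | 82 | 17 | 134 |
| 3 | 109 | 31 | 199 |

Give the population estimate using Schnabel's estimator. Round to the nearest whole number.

Σ MᵢCᵢ = 0·134 + 134·82 + 199·109 = 0 + 10988 + 21691 = 32679
Σ Rᵢ = 0 + 17 + 31 = 48
N̂ = 32679 / 48 ≈ 680.8 → 681

N ≈ 681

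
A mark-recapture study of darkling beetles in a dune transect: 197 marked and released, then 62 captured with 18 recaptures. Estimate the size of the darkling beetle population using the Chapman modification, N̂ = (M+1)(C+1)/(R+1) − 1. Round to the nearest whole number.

N ≈ 656

N̂ = (197+1)(62+1)/(18+1) − 1 = 198·63/19 − 1
= 12474/19 − 1 ≈ 656.5 − 1 ≈ 655.5 → 656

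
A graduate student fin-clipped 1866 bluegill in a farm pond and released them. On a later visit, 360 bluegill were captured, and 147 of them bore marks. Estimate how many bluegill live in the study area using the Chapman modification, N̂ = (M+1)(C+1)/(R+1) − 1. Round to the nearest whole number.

N ≈ 4553

N̂ = (1866+1)(360+1)/(147+1) − 1 = 1867·361/148 − 1
= 673987/148 − 1 ≈ 4554.0 − 1 ≈ 4553.0 → 4553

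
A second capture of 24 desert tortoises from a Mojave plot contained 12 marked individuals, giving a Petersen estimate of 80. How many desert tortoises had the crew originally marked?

From N = M·C/R: M = N·R / C = 80·12 / 24 = 960 / 24 = 40.

M = 40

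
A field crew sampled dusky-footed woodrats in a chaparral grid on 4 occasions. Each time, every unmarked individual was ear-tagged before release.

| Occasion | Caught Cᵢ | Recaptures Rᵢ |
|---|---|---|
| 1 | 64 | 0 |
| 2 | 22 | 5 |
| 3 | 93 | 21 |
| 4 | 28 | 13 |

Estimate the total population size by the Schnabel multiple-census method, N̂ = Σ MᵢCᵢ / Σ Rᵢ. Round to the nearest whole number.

N ≈ 339

Marked at large before each occasion: Mᵢ = Σⱼ<ᵢ (Cⱼ − Rⱼ) → M1=0, M2=64, M3=81, M4=153
Σ MᵢCᵢ = 0·64 + 64·22 + 81·93 + 153·28 = 0 + 1408 + 7533 + 4284 = 13225
Σ Rᵢ = 0 + 5 + 21 + 13 = 39
N̂ = 13225 / 39 ≈ 339.1 → 339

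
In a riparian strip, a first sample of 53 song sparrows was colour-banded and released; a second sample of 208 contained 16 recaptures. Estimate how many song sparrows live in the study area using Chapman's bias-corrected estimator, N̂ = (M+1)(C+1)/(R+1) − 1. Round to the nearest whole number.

N̂ = (53+1)(208+1)/(16+1) − 1 = 54·209/17 − 1
= 11286/17 − 1 ≈ 663.9 − 1 ≈ 662.9 → 663

N ≈ 663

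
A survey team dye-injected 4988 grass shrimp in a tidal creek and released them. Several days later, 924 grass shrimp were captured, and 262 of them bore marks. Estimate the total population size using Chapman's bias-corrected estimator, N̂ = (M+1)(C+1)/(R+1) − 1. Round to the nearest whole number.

N ≈ 17,546

N̂ = (4988+1)(924+1)/(262+1) − 1 = 4989·925/263 − 1
= 4614825/263 − 1 ≈ 17546.9 − 1 ≈ 17545.9 → 17546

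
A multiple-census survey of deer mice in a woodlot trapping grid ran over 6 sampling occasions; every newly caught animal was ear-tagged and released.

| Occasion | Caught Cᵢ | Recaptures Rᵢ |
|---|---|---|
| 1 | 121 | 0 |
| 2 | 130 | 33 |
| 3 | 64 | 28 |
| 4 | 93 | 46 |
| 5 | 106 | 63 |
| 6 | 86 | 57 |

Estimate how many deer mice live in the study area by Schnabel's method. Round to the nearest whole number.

N ≈ 506

Marked at large before each occasion: Mᵢ = Σⱼ<ᵢ (Cⱼ − Rⱼ) → M1=0, M2=121, M3=218, M4=254, M5=301, M6=344
Σ MᵢCᵢ = 0·121 + 121·130 + 218·64 + 254·93 + 301·106 + 344·86 = 0 + 15730 + 13952 + 23622 + 31906 + 29584 = 114794
Σ Rᵢ = 0 + 33 + 28 + 46 + 63 + 57 = 227
N̂ = 114794 / 227 ≈ 505.7 → 506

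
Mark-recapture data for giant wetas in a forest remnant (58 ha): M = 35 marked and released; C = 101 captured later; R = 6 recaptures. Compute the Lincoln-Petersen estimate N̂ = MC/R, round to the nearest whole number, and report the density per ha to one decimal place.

density ≈ 10.2 giant wetas per ha

N̂ = 35·101/6 = 3535/6 ≈ 589.2 → 589
Density = N̂ / area = 589 / 58 ≈ 10.16 → 10.2 per ha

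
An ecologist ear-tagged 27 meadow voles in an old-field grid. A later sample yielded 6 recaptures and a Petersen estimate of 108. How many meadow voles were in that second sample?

From N = M·C/R: C = N·R / M = 108·6 / 27 = 648 / 27 = 24.

C = 24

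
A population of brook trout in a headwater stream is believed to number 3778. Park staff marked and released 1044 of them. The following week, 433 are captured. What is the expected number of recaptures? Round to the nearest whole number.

Expected recaptures E[R] = M·C / N.
E[R] = 1044 × 433 / 3778 = 452052 / 3778 ≈ 119.7 → 120

expected recaptures ≈ 120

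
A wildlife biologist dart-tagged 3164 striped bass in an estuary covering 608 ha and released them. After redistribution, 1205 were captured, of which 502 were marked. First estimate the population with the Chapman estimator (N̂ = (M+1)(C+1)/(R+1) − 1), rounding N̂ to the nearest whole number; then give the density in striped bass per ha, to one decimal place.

density ≈ 12.5 striped bass per ha

N̂ = 3165·1206/503 − 1 = 3816990/503 − 1 ≈ 7587.4 → 7587
Density = N̂ / area = 7587 / 608 ≈ 12.48 → 12.5 per ha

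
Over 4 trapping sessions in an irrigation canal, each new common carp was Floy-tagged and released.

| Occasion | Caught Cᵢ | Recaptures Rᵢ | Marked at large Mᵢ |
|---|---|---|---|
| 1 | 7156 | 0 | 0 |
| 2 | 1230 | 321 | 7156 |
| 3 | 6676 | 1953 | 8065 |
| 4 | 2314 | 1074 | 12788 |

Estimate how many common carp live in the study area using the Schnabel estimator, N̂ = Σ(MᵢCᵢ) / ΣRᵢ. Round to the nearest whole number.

Σ MᵢCᵢ = 0·7156 + 7156·1230 + 8065·6676 + 12788·2314 = 0 + 8801880 + 53841940 + 29591432 = 92235252
Σ Rᵢ = 0 + 321 + 1953 + 1074 = 3348
N̂ = 92235252 / 3348 ≈ 27549.4 → 27549

N ≈ 27,549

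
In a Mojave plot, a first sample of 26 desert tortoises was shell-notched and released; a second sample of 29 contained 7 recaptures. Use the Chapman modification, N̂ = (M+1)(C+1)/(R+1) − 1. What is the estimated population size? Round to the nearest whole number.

N ≈ 100

N̂ = (26+1)(29+1)/(7+1) − 1 = 27·30/8 − 1
= 810/8 − 1 ≈ 101.2 − 1 ≈ 100.2 → 100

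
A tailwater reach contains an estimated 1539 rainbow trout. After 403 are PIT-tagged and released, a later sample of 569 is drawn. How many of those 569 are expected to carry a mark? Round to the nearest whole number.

The marked fraction of the population is 403/1539, so in a sample of 569 expect C·(M/N) marked.
E[R] = 403 × 569 / 1539 = 229307 / 1539 ≈ 149.0 → 149

expected recaptures ≈ 149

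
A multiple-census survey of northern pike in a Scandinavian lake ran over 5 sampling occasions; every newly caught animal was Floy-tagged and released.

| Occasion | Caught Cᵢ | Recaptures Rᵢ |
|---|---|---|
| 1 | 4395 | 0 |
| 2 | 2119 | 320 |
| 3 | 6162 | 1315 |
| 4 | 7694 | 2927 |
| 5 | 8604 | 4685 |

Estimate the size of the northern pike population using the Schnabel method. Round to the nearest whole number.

Marked at large before each occasion: Mᵢ = Σⱼ<ᵢ (Cⱼ − Rⱼ) → M1=0, M2=4395, M3=6194, M4=11041, M5=15808
Σ MᵢCᵢ = 0·4395 + 4395·2119 + 6194·6162 + 11041·7694 + 15808·8604 = 0 + 9313005 + 38167428 + 84949454 + 136012032 = 268441919
Σ Rᵢ = 0 + 320 + 1315 + 2927 + 4685 = 9247
N̂ = 268441919 / 9247 ≈ 29030.2 → 29030

N ≈ 29,030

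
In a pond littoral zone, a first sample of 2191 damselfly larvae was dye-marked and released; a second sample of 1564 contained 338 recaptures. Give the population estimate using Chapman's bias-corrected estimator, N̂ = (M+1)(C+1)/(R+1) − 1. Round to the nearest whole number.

N ≈ 10,118

N̂ = (2191+1)(1564+1)/(338+1) − 1 = 2192·1565/339 − 1
= 3430480/339 − 1 ≈ 10119.4 − 1 ≈ 10118.4 → 10118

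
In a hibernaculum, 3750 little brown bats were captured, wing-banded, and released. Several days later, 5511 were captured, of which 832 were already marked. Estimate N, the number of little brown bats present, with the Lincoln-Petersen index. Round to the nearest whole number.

N ≈ 24,839

N = (3750 × 5511) / 832 = 20666250 / 832 ≈ 24839.2 → 24839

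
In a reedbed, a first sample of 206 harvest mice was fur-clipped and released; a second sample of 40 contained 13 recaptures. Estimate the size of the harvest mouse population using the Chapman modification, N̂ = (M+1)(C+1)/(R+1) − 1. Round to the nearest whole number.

N̂ = (206+1)(40+1)/(13+1) − 1 = 207·41/14 − 1
= 8487/14 − 1 ≈ 606.2 − 1 ≈ 605.2 → 605

N ≈ 605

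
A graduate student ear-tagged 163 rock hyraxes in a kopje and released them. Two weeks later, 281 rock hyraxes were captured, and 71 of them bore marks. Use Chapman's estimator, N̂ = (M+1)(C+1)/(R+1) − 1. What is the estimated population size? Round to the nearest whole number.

N ≈ 641

N̂ = (163+1)(281+1)/(71+1) − 1 = 164·282/72 − 1
= 46248/72 − 1 ≈ 642.3 − 1 ≈ 641.3 → 641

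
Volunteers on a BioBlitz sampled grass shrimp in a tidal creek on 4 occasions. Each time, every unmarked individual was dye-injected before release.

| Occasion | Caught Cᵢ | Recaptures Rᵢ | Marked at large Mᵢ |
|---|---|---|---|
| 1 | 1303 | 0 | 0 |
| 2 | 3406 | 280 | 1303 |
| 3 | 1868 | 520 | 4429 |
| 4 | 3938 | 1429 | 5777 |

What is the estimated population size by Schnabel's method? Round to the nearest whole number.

N ≈ 15,909

Σ MᵢCᵢ = 0·1303 + 1303·3406 + 4429·1868 + 5777·3938 = 0 + 4438018 + 8273372 + 22749826 = 35461216
Σ Rᵢ = 0 + 280 + 520 + 1429 = 2229
N̂ = 35461216 / 2229 ≈ 15909.0 → 15909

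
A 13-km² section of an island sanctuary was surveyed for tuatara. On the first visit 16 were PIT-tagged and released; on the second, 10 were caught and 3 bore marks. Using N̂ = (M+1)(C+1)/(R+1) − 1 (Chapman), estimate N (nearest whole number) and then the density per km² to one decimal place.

N̂ = 17·11/4 − 1 = 187/4 − 1 ≈ 45.8 → 46
Density = N̂ / area = 46 / 13 ≈ 3.54 → 3.5 per km²

density ≈ 3.5 tuatara per km²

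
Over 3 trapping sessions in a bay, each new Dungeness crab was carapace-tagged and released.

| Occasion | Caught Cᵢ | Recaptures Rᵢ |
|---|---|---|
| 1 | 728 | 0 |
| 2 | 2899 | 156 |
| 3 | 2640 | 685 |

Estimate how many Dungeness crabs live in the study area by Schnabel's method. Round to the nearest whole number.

N ≈ 13,405

Marked at large before each occasion: Mᵢ = Σⱼ<ᵢ (Cⱼ − Rⱼ) → M1=0, M2=728, M3=3471
Σ MᵢCᵢ = 0·728 + 728·2899 + 3471·2640 = 0 + 2110472 + 9163440 = 11273912
Σ Rᵢ = 0 + 156 + 685 = 841
N̂ = 11273912 / 841 ≈ 13405.4 → 13405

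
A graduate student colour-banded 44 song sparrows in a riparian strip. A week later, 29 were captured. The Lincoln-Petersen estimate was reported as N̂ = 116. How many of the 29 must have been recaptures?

From N = M·C/R: R = M·C / N = 44·29 / 116 = 1276 / 116 = 11.

R = 11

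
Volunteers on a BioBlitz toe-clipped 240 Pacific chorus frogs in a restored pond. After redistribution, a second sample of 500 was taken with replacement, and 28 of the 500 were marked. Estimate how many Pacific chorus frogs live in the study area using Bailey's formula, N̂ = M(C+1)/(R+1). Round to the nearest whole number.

N ≈ 4146

N̂ = 240·(500+1)/(28+1) = 240·501/29 = 120240/29 ≈ 4146.2 → 4146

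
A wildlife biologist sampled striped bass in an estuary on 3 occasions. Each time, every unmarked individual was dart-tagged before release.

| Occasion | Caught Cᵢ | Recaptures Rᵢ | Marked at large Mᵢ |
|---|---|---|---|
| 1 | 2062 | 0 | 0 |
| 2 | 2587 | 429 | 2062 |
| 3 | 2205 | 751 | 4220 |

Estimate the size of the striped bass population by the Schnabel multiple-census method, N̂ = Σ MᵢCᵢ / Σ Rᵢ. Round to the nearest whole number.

N ≈ 12,406

Σ MᵢCᵢ = 0·2062 + 2062·2587 + 4220·2205 = 0 + 5334394 + 9305100 = 14639494
Σ Rᵢ = 0 + 429 + 751 = 1180
N̂ = 14639494 / 1180 ≈ 12406.4 → 12406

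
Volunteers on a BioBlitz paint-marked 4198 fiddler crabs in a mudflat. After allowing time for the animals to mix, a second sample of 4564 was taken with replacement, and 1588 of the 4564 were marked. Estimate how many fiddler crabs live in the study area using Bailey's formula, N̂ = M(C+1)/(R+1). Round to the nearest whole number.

N̂ = 4198·(4564+1)/(1588+1) = 4198·4565/1589 = 19163870/1589 ≈ 12060.3 → 12060

N ≈ 12,060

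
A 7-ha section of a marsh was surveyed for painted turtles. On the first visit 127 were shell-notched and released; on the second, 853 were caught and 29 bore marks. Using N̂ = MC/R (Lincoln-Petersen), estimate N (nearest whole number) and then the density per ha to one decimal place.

density ≈ 533.7 painted turtles per ha

N̂ = 127·853/29 = 108331/29 ≈ 3735.6 → 3736
Density = N̂ / area = 3736 / 7 ≈ 533.71 → 533.7 per ha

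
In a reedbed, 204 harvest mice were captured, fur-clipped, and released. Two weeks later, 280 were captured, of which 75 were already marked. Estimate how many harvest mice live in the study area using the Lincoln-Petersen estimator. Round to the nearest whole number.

N ≈ 762

If marked individuals mix randomly, R/C ≈ M/N, giving N ≈ M·C/R.
N = (204 × 280) / 75 = 57120 / 75 ≈ 761.6 → 762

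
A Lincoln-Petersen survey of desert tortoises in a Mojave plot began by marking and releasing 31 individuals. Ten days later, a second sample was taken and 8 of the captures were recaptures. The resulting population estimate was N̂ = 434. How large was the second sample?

From N = M·C/R: C = N·R / M = 434·8 / 31 = 3472 / 31 = 112.

C = 112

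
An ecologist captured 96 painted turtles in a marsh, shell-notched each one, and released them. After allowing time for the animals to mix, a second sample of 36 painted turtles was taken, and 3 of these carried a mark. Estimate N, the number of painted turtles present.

N = 1152

If marked individuals mix randomly, R/C ≈ M/N, giving N ≈ M·C/R.
N = (96 × 36) / 3 = 3456 / 3 = 1152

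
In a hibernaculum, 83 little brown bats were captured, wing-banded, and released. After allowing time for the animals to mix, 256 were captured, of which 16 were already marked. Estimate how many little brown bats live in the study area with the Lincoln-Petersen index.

N = 1328

Lincoln-Petersen assumes M/N = R/C, so N = M·C / R.
N = (83 × 256) / 16 = 21248 / 16 = 1328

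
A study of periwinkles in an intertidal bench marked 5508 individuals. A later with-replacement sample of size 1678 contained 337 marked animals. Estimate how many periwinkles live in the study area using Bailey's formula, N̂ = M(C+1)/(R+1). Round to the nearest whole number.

N ≈ 27,361

N̂ = 5508·(1678+1)/(337+1) = 5508·1679/338 = 9247932/338 ≈ 27360.7 → 27361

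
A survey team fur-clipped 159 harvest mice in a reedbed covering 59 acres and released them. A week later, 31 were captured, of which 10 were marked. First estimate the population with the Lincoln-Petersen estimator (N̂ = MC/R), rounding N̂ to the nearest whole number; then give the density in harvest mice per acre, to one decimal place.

N̂ = 159·31/10 = 4929/10 ≈ 492.9 → 493
Density = N̂ / area = 493 / 59 ≈ 8.36 → 8.4 per acre

density ≈ 8.4 harvest mice per acre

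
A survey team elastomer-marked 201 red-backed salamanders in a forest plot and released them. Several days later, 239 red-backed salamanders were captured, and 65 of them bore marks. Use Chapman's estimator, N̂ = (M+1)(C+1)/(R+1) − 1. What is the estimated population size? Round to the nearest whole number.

N̂ = (201+1)(239+1)/(65+1) − 1 = 202·240/66 − 1
= 48480/66 − 1 ≈ 734.5 − 1 ≈ 733.5 → 734

N ≈ 734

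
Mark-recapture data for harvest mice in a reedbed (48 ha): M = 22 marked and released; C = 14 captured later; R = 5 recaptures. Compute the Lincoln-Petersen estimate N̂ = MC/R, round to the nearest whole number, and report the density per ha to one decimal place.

N̂ = 22·14/5 = 308/5 ≈ 61.6 → 62
Density = N̂ / area = 62 / 48 ≈ 1.29 → 1.3 per ha

density ≈ 1.3 harvest mice per ha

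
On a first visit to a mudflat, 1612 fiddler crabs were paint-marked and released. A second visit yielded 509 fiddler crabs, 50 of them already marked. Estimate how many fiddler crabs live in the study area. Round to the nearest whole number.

N ≈ 16,410

N = (1612 × 509) / 50 = 820508 / 50 ≈ 16410.2 → 16410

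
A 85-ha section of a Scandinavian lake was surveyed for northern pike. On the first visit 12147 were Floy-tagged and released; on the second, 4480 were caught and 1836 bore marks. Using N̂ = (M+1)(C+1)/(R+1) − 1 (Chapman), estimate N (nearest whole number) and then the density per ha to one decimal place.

density ≈ 348.6 northern pike per ha

N̂ = 12148·4481/1837 − 1 = 54435188/1837 − 1 ≈ 29631.7 → 29632
Density = N̂ / area = 29632 / 85 ≈ 348.61 → 348.6 per ha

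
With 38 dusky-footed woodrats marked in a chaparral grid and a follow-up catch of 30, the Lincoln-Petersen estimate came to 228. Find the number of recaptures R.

From N = M·C/R: R = M·C / N = 38·30 / 228 = 1140 / 228 = 5.

R = 5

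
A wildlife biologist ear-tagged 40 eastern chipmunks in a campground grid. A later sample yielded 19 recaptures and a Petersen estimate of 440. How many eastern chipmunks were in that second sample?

C = 209

From N = M·C/R: C = N·R / M = 440·19 / 40 = 8360 / 40 = 209.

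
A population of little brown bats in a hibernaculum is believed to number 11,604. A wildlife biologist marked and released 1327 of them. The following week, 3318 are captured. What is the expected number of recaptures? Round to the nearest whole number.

Expected recaptures E[R] = M·C / N.
E[R] = 1327 × 3318 / 11604 = 4402986 / 11604 ≈ 379.4 → 379

expected recaptures ≈ 379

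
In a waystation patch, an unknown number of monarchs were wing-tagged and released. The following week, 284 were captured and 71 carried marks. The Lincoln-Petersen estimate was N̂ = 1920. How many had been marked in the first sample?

From N = M·C/R: M = N·R / C = 1920·71 / 284 = 136320 / 284 = 480.

M = 480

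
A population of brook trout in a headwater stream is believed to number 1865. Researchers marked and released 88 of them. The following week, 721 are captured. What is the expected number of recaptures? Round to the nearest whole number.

expected recaptures ≈ 34

The marked fraction of the population is 88/1865, so in a sample of 721 expect C·(M/N) marked.
E[R] = 88 × 721 / 1865 = 63448 / 1865 ≈ 34.0 → 34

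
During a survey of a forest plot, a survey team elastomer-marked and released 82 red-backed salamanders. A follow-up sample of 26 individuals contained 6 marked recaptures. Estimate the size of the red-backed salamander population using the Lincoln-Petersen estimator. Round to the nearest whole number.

N ≈ 355

If marked individuals mix randomly, R/C ≈ M/N, giving N ≈ M·C/R.
N = (82 × 26) / 6 = 2132 / 6 ≈ 355.3 → 355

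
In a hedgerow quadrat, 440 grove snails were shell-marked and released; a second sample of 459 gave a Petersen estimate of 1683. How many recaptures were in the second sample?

From N = M·C/R: R = M·C / N = 440·459 / 1683 = 201960 / 1683 = 120.

R = 120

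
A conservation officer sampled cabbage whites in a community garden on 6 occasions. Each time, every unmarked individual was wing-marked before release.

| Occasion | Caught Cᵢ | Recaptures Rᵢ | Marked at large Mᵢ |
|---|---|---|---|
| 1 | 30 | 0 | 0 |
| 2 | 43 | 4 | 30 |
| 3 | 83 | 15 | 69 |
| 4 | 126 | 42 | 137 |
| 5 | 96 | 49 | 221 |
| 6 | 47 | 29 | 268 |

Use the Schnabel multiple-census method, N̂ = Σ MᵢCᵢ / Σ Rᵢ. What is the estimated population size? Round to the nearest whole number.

N ≈ 418

Σ MᵢCᵢ = 0·30 + 30·43 + 69·83 + 137·126 + 221·96 + 268·47 = 0 + 1290 + 5727 + 17262 + 21216 + 12596 = 58091
Σ Rᵢ = 0 + 4 + 15 + 42 + 49 + 29 = 139
N̂ = 58091 / 139 ≈ 417.9 → 418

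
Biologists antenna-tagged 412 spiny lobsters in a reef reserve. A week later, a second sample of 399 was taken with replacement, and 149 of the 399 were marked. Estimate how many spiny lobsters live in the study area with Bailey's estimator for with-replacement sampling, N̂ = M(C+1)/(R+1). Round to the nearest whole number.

N̂ = 412·(399+1)/(149+1) = 412·400/150 = 164800/150 ≈ 1098.7 → 1099

N ≈ 1099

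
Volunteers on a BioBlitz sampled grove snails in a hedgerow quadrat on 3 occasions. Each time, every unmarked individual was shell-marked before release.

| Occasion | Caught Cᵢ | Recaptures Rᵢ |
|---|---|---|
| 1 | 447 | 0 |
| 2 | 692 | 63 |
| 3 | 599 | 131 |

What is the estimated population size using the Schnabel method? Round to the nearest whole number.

N ≈ 4917

Marked at large before each occasion: Mᵢ = Σⱼ<ᵢ (Cⱼ − Rⱼ) → M1=0, M2=447, M3=1076
Σ MᵢCᵢ = 0·447 + 447·692 + 1076·599 = 0 + 309324 + 644524 = 953848
Σ Rᵢ = 0 + 63 + 131 = 194
N̂ = 953848 / 194 ≈ 4916.7 → 4917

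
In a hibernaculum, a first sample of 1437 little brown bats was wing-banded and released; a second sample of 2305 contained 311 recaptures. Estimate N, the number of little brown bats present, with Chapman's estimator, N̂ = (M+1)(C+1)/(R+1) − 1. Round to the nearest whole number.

N ≈ 10,627

N̂ = (1437+1)(2305+1)/(311+1) − 1 = 1438·2306/312 − 1
= 3316028/312 − 1 ≈ 10628.3 − 1 ≈ 10627.3 → 10627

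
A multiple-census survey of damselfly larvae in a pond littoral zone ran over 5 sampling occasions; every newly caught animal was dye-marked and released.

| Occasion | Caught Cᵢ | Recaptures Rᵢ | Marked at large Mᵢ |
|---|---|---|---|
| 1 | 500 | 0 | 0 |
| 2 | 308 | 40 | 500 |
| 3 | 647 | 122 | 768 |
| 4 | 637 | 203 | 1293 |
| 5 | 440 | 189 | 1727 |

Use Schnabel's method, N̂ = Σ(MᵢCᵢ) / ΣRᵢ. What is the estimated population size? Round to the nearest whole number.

N ≈ 4033

Σ MᵢCᵢ = 0·500 + 500·308 + 768·647 + 1293·637 + 1727·440 = 0 + 154000 + 496896 + 823641 + 759880 = 2234417
Σ Rᵢ = 0 + 40 + 122 + 203 + 189 = 554
N̂ = 2234417 / 554 ≈ 4033.2 → 4033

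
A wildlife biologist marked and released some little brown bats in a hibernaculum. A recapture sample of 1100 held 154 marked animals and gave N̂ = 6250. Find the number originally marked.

M = 875

From N = M·C/R: M = N·R / C = 6250·154 / 1100 = 962500 / 1100 = 875.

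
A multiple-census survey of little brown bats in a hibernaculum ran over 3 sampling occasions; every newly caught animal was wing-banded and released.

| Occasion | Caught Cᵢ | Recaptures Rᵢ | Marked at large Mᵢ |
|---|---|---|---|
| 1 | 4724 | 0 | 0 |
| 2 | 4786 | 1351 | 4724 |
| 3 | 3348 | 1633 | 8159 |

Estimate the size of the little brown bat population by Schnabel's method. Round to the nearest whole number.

N ≈ 16,731

Σ MᵢCᵢ = 0·4724 + 4724·4786 + 8159·3348 = 0 + 22609064 + 27316332 = 49925396
Σ Rᵢ = 0 + 1351 + 1633 = 2984
N̂ = 49925396 / 2984 ≈ 16731.0 → 16731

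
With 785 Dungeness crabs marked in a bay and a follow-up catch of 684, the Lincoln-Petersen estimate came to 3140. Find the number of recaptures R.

From N = M·C/R: R = M·C / N = 785·684 / 3140 = 536940 / 3140 = 171.

R = 171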